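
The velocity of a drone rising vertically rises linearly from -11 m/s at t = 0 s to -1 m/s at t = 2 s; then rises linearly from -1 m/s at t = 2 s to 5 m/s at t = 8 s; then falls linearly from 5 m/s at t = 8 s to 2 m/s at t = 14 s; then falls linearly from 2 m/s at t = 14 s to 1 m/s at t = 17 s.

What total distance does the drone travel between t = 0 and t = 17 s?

50.5 m

Total distance travelled is ∫|v| dt — sum the magnitudes of each area piece.
0–2 s: |½(-11 + -1)(2)| = 12 m
2–8 s: v = 0 at t = 3 s; triangle areas 0.5 + 12.5 = 13 m
8–14 s: |½(5 + 2)(6)| = 21 m
14–17 s: |½(2 + 1)(3)| = 4.5 m
Total distance = 50.5 m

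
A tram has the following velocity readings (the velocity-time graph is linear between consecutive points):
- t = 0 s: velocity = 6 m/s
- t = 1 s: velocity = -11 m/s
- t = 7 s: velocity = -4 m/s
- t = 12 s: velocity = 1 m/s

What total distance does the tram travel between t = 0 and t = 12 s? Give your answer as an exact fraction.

988/17 m

Distance (not displacement) is the total path length: add the absolute areas under v-t.
0–1 s: v = 0 at t = 6/17 s; triangle areas 18/17 + 121/34 = 157/34 m
1–7 s: |½(-11 + -4)(6)| = 45 m
7–12 s: v = 0 at t = 11 s; triangle areas 8 + 0.5 = 8.5 m
Total distance = 988/17 m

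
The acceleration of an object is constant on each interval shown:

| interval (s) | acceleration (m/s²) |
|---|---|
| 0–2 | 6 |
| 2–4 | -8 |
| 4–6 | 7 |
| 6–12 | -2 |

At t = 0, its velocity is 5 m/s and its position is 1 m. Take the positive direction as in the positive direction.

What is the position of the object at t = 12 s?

111 m

On each constant-a segment, Δv = aΔt and Δx = v₀Δt + ½aΔt²; chain segment to segment.
0–2 s: v starts 5 m/s; Δx = 5·2 + ½·6·2² = 22 m; v ends 17 m/s.
2–4 s: v starts 17 m/s; Δx = 17·2 + ½·-8·2² = 18 m; v ends 1 m/s.
4–6 s: v starts 1 m/s; Δx = 1·2 + ½·7·2² = 16 m; v ends 15 m/s.
6–12 s: v starts 15 m/s; Δx = 15·6 + ½·-2·6² = 54 m; v ends 3 m/s.
x(12) = 1 + Σ Δx = 111 m.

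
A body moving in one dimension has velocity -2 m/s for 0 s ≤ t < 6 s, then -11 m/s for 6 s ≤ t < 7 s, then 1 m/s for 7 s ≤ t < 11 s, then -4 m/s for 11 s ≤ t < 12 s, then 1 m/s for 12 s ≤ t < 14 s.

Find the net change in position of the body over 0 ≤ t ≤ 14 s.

-21 m

Displacement is the signed area under the v-t curve.
0–6 s: -2 × 6 = -12 m
6–7 s: -11 × 1 = -11 m
7–11 s: 1 × 4 = 4 m
11–12 s: -4 × 1 = -4 m
12–14 s: 1 × 2 = 2 m
Net displacement = -21 m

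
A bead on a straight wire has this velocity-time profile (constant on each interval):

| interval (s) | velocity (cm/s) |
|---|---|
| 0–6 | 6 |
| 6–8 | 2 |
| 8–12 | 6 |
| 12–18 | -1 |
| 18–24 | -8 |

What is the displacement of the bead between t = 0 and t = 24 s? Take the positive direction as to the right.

Net displacement equals the area under the velocity-time graph (areas below the axis count negative).
0–6 s: 6 × 6 = 36 cm
6–8 s: 2 × 2 = 4 cm
8–12 s: 6 × 4 = 24 cm
12–18 s: -1 × 6 = -6 cm
18–24 s: -8 × 6 = -48 cm
Net displacement = 10 cm

10 cm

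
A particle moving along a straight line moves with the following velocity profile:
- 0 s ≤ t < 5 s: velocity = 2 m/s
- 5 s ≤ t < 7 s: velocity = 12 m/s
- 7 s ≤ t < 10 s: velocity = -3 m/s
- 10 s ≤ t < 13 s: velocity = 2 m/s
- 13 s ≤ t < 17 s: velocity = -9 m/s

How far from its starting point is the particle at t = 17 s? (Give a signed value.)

-5 m

Displacement is the signed area under the v-t curve.
0–5 s: 2 × 5 = 10 m
5–7 s: 12 × 2 = 24 m
7–10 s: -3 × 3 = -9 m
10–13 s: 2 × 3 = 6 m
13–17 s: -9 × 4 = -36 m
Net displacement = -5 m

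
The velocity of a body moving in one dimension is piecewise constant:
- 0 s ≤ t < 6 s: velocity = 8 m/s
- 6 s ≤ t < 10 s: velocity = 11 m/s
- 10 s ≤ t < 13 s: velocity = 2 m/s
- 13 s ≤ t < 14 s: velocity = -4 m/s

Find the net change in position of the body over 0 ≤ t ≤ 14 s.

Displacement is the signed area under the v-t curve.
0–6 s: 8 × 6 = 48 m
6–10 s: 11 × 4 = 44 m
10–13 s: 2 × 3 = 6 m
13–14 s: -4 × 1 = -4 m
Net displacement = 94 m

94 m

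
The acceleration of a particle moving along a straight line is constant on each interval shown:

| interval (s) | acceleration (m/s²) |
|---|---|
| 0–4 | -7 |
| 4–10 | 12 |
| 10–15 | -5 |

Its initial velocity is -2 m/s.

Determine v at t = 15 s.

Δv equals the area under the a-t graph; then v = v₀ + Δv.
0–4 s: -7 × 4 = -28 m/s
4–10 s: 12 × 6 = 72 m/s
10–15 s: -5 × 5 = -25 m/s
Δv = 19 m/s, so v(15) = -2 + (19) = 17 m/s.

17 m/s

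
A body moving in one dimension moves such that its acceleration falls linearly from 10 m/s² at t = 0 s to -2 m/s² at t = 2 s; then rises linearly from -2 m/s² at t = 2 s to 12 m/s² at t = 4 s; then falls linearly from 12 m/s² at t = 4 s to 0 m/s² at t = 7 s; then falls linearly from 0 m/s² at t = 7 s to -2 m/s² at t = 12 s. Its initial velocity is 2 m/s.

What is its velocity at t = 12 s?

33 m/s

Δv equals the area under the a-t graph; then v = v₀ + Δv.
0–2 s: ½(10 + -2)(2) = 8 m/s
2–4 s: ½(-2 + 12)(2) = 10 m/s
4–7 s: ½(12 + 0)(3) = 18 m/s
7–12 s: ½(0 + -2)(5) = -5 m/s
Δv = 31 m/s, so v(12) = 2 + (31) = 33 m/s.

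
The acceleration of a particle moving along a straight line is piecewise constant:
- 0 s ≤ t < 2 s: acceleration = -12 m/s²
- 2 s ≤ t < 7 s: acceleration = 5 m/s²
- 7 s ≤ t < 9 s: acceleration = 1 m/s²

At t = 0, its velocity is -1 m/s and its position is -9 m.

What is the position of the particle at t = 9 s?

On each constant-a segment, Δv = aΔt and Δx = v₀Δt + ½aΔt²; chain segment to segment.
0–2 s: v starts -1 m/s; Δx = -1·2 + ½·-12·2² = -26 m; v ends -25 m/s.
2–7 s: v starts -25 m/s; Δx = -25·5 + ½·5·5² = -62.5 m; v ends 0 m/s.
7–9 s: v starts 0 m/s; Δx = 0·2 + ½·1·2² = 2 m; v ends 2 m/s.
x(9) = -9 + Σ Δx = -95.5 m.

-95.5 m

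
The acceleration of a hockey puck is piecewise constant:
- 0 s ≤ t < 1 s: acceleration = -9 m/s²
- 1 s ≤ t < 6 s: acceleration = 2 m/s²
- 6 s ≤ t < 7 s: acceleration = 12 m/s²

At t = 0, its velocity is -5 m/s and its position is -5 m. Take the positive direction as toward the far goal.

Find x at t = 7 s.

-57.5 m

On each constant-a segment, Δv = aΔt and Δx = v₀Δt + ½aΔt²; chain segment to segment.
0–1 s: v starts -5 m/s; Δx = -5·1 + ½·-9·1² = -9.5 m; v ends -14 m/s.
1–6 s: v starts -14 m/s; Δx = -14·5 + ½·2·5² = -45 m; v ends -4 m/s.
6–7 s: v starts -4 m/s; Δx = -4·1 + ½·12·1² = 2 m; v ends 8 m/s.
x(7) = -5 + Σ Δx = -57.5 m.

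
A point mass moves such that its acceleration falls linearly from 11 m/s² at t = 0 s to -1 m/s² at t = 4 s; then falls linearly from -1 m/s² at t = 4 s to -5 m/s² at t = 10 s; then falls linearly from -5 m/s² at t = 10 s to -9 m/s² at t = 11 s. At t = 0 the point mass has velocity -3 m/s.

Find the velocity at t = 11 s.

Δv equals the area under the a-t graph; then v = v₀ + Δv.
0–4 s: ½(11 + -1)(4) = 20 m/s
4–10 s: ½(-1 + -5)(6) = -18 m/s
10–11 s: ½(-5 + -9)(1) = -7 m/s
Δv = -5 m/s, so v(11) = -3 + (-5) = -8 m/s.

-8 m/s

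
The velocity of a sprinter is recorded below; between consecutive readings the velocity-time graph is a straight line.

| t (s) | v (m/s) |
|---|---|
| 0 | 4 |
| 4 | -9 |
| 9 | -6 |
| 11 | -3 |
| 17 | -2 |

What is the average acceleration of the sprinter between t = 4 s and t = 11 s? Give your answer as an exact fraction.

6/7 m/s²

Average acceleration = Δv/Δt = (-3 − -9)/(11 − 4) = 6/7 m/s².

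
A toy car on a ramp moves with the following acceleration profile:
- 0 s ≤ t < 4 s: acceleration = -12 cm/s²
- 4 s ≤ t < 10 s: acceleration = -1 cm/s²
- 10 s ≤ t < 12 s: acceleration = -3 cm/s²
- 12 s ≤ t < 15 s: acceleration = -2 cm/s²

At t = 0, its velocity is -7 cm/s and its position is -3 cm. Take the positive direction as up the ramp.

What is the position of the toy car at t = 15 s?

-813 cm

On each constant-a segment, Δv = aΔt and Δx = v₀Δt + ½aΔt²; chain segment to segment.
0–4 s: v starts -7 cm/s; Δx = -7·4 + ½·-12·4² = -124 cm; v ends -55 cm/s.
4–10 s: v starts -55 cm/s; Δx = -55·6 + ½·-1·6² = -348 cm; v ends -61 cm/s.
10–12 s: v starts -61 cm/s; Δx = -61·2 + ½·-3·2² = -128 cm; v ends -67 cm/s.
12–15 s: v starts -67 cm/s; Δx = -67·3 + ½·-2·3² = -210 cm; v ends -73 cm/s.
x(15) = -3 + Σ Δx = -813 cm.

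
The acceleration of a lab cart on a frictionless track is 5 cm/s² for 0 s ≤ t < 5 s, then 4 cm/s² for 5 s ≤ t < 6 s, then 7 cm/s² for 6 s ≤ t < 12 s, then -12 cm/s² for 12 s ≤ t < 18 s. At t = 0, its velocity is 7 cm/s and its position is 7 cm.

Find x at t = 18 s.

On each constant-a segment, Δv = aΔt and Δx = v₀Δt + ½aΔt²; chain segment to segment.
0–5 s: v starts 7 cm/s; Δx = 7·5 + ½·5·5² = 97.5 cm; v ends 32 cm/s.
5–6 s: v starts 32 cm/s; Δx = 32·1 + ½·4·1² = 34 cm; v ends 36 cm/s.
6–12 s: v starts 36 cm/s; Δx = 36·6 + ½·7·6² = 342 cm; v ends 78 cm/s.
12–18 s: v starts 78 cm/s; Δx = 78·6 + ½·-12·6² = 252 cm; v ends 6 cm/s.
x(18) = 7 + Σ Δx = 732.5 cm.

732.5 cm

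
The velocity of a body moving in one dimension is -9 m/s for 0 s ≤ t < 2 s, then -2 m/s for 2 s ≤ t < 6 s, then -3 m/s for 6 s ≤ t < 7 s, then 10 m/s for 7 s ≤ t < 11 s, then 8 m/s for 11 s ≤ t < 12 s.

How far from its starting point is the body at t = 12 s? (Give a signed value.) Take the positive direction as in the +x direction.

Net displacement equals the area under the velocity-time graph (areas below the axis count negative).
0–2 s: -9 × 2 = -18 m
2–6 s: -2 × 4 = -8 m
6–7 s: -3 × 1 = -3 m
7–11 s: 10 × 4 = 40 m
11–12 s: 8 × 1 = 8 m
Net displacement = 19 m

19 m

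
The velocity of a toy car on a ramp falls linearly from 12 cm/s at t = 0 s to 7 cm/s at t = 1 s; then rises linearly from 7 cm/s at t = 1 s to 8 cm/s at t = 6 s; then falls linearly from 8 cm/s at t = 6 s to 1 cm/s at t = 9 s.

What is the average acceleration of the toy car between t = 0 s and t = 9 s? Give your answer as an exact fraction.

-11/9 cm/s²

Average acceleration = Δv/Δt = (1 − 12)/(9 − 0) = -11/9 cm/s².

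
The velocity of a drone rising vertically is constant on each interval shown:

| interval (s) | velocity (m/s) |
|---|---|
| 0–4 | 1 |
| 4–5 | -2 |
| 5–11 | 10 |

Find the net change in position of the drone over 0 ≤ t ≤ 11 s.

62 m

Net displacement equals the area under the velocity-time graph (areas below the axis count negative).
0–4 s: 1 × 4 = 4 m
4–5 s: -2 × 1 = -2 m
5–11 s: 10 × 6 = 60 m
Net displacement = 62 m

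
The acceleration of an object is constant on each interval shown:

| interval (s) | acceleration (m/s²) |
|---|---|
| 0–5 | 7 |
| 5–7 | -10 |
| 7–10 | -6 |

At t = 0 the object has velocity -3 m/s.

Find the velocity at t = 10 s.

-6 m/s

Δv equals the area under the a-t graph; then v = v₀ + Δv.
0–5 s: 7 × 5 = 35 m/s
5–7 s: -10 × 2 = -20 m/s
7–10 s: -6 × 3 = -18 m/s
Δv = -3 m/s, so v(10) = -3 + (-3) = -6 m/s.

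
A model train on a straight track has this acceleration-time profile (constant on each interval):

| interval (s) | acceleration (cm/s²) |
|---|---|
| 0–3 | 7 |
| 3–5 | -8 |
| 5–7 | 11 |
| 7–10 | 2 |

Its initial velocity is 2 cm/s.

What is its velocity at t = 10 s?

35 cm/s

Δv equals the area under the a-t graph; then v = v₀ + Δv.
0–3 s: 7 × 3 = 21 cm/s
3–5 s: -8 × 2 = -16 cm/s
5–7 s: 11 × 2 = 22 cm/s
7–10 s: 2 × 3 = 6 cm/s
Δv = 33 cm/s, so v(10) = 2 + (33) = 35 cm/s.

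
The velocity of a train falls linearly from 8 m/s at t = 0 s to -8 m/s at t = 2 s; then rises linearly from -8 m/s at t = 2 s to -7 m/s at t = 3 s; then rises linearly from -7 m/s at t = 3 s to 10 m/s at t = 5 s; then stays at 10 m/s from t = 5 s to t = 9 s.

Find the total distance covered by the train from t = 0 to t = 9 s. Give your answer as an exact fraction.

2185/34 m

Total distance travelled is ∫|v| dt — sum the magnitudes of each area piece.
0–2 s: v = 0 at t = 1 s; triangle areas 4 + 4 = 8 m
2–3 s: |½(-8 + -7)(1)| = 7.5 m
3–5 s: v = 0 at t = 65/17 s; triangle areas 49/17 + 100/17 = 149/17 m
5–9 s: |10| × 4 = 40 m
Total distance = 2185/34 m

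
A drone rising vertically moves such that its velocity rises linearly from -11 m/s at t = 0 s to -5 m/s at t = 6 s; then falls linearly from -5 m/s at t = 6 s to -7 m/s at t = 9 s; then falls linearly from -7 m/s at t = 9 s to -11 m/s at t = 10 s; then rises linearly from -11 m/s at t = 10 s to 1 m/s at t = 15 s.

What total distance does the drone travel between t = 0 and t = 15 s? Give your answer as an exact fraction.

1205/12 m

Distance (not displacement) is the total path length: add the absolute areas under v-t.
0–6 s: |½(-11 + -5)(6)| = 48 m
6–9 s: |½(-5 + -7)(3)| = 18 m
9–10 s: |½(-7 + -11)(1)| = 9 m
10–15 s: v = 0 at t = 175/12 s; triangle areas 605/24 + 5/24 = 305/12 m
Total distance = 1205/12 m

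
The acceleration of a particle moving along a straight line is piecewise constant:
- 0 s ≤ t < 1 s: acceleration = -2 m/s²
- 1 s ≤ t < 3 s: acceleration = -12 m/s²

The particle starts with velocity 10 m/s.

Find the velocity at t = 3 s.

-16 m/s

Δv equals the area under the a-t graph; then v = v₀ + Δv.
0–1 s: -2 × 1 = -2 m/s
1–3 s: -12 × 2 = -24 m/s
Δv = -26 m/s, so v(3) = 10 + (-26) = -16 m/s.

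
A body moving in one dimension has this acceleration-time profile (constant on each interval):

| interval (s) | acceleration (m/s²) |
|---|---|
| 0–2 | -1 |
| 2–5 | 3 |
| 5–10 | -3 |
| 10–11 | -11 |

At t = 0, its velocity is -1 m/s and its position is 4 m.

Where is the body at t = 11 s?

On each constant-a segment, Δv = aΔt and Δx = v₀Δt + ½aΔt²; chain segment to segment.
0–2 s: v starts -1 m/s; Δx = -1·2 + ½·-1·2² = -4 m; v ends -3 m/s.
2–5 s: v starts -3 m/s; Δx = -3·3 + ½·3·3² = 4.5 m; v ends 6 m/s.
5–10 s: v starts 6 m/s; Δx = 6·5 + ½·-3·5² = -7.5 m; v ends -9 m/s.
10–11 s: v starts -9 m/s; Δx = -9·1 + ½·-11·1² = -14.5 m; v ends -20 m/s.
x(11) = 4 + Σ Δx = -17.5 m.

-17.5 m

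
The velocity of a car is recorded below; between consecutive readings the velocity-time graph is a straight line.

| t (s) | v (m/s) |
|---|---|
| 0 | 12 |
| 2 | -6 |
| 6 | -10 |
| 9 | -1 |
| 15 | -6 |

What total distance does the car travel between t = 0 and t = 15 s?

Distance (not displacement) is the total path length: add the absolute areas under v-t.
0–2 s: v = 0 at t = 4/3 s; triangle areas 8 + 2 = 10 m
2–6 s: |½(-6 + -10)(4)| = 32 m
6–9 s: |½(-10 + -1)(3)| = 16.5 m
9–15 s: |½(-1 + -6)(6)| = 21 m
Total distance = 79.5 m

79.5 m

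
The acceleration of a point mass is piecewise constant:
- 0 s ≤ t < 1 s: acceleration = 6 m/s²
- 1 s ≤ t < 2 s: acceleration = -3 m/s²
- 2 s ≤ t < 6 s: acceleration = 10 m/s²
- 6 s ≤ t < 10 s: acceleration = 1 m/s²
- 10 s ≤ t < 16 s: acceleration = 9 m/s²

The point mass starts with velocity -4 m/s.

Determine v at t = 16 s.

97 m/s

Δv equals the area under the a-t graph; then v = v₀ + Δv.
0–1 s: 6 × 1 = 6 m/s
1–2 s: -3 × 1 = -3 m/s
2–6 s: 10 × 4 = 40 m/s
6–10 s: 1 × 4 = 4 m/s
10–16 s: 9 × 6 = 54 m/s
Δv = 101 m/s, so v(16) = -4 + (101) = 97 m/s.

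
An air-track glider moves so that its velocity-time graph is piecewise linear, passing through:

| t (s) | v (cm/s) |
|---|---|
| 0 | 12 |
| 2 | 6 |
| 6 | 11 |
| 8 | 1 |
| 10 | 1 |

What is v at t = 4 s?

8.5 cm/s

On 2–6 s the graph is linear from 6 to 11 cm/s: v(4) = 6 + (11 − 6)·(4 − 2)/(6 − 2) = 8.5 cm/s.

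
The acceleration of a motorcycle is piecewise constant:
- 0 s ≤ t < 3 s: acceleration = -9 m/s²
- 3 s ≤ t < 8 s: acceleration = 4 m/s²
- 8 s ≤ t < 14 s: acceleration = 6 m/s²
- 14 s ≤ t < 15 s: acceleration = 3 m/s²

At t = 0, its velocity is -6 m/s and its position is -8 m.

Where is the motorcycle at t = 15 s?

-127 m

On each constant-a segment, Δv = aΔt and Δx = v₀Δt + ½aΔt²; chain segment to segment.
0–3 s: v starts -6 m/s; Δx = -6·3 + ½·-9·3² = -58.5 m; v ends -33 m/s.
3–8 s: v starts -33 m/s; Δx = -33·5 + ½·4·5² = -115 m; v ends -13 m/s.
8–14 s: v starts -13 m/s; Δx = -13·6 + ½·6·6² = 30 m; v ends 23 m/s.
14–15 s: v starts 23 m/s; Δx = 23·1 + ½·3·1² = 24.5 m; v ends 26 m/s.
x(15) = -8 + Σ Δx = -127 m.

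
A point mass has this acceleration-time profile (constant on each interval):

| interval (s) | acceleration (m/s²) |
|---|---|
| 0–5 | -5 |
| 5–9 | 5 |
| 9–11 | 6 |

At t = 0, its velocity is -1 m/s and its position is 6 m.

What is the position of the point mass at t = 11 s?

-125.5 m

On each constant-a segment, Δv = aΔt and Δx = v₀Δt + ½aΔt²; chain segment to segment.
0–5 s: v starts -1 m/s; Δx = -1·5 + ½·-5·5² = -67.5 m; v ends -26 m/s.
5–9 s: v starts -26 m/s; Δx = -26·4 + ½·5·4² = -64 m; v ends -6 m/s.
9–11 s: v starts -6 m/s; Δx = -6·2 + ½·6·2² = 0 m; v ends 6 m/s.
x(11) = 6 + Σ Δx = -125.5 m.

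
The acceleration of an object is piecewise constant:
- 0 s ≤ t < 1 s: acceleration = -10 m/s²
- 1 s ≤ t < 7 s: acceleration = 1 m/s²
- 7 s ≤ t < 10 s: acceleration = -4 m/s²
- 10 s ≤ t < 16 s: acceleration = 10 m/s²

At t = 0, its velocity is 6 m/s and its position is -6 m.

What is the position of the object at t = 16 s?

On each constant-a segment, Δv = aΔt and Δx = v₀Δt + ½aΔt²; chain segment to segment.
0–1 s: v starts 6 m/s; Δx = 6·1 + ½·-10·1² = 1 m; v ends -4 m/s.
1–7 s: v starts -4 m/s; Δx = -4·6 + ½·1·6² = -6 m; v ends 2 m/s.
7–10 s: v starts 2 m/s; Δx = 2·3 + ½·-4·3² = -12 m; v ends -10 m/s.
10–16 s: v starts -10 m/s; Δx = -10·6 + ½·10·6² = 120 m; v ends 50 m/s.
x(16) = -6 + Σ Δx = 97 m.

97 m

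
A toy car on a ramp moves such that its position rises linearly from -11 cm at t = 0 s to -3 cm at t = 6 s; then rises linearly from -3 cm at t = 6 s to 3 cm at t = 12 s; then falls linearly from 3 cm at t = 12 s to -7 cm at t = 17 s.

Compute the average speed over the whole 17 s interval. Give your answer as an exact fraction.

Average speed = (total path length)/(elapsed time); on a piecewise-linear x-t graph the path length is Σ|Δx|.
0–6 s: |Δx| = |-3 − -11| = 8 cm
6–12 s: |Δx| = |3 − -3| = 6 cm
12–17 s: |Δx| = |-7 − 3| = 10 cm
Total path = 24 cm; average speed = 24/17 = 24/17 cm/s.

24/17 cm/s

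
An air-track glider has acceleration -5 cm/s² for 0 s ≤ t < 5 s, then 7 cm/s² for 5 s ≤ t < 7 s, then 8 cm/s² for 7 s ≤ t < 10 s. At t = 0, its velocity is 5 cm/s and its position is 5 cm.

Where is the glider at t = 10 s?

On each constant-a segment, Δv = aΔt and Δx = v₀Δt + ½aΔt²; chain segment to segment.
0–5 s: v starts 5 cm/s; Δx = 5·5 + ½·-5·5² = -37.5 cm; v ends -20 cm/s.
5–7 s: v starts -20 cm/s; Δx = -20·2 + ½·7·2² = -26 cm; v ends -6 cm/s.
7–10 s: v starts -6 cm/s; Δx = -6·3 + ½·8·3² = 18 cm; v ends 18 cm/s.
x(10) = 5 + Σ Δx = -40.5 cm.

-40.5 cm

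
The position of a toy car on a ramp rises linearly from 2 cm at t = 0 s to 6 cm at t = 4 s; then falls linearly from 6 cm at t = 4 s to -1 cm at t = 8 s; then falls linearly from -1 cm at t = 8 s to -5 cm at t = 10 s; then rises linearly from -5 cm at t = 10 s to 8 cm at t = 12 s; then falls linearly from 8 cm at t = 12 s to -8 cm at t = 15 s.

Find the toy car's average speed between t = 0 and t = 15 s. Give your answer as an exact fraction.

Average speed = (total path length)/(elapsed time); on a piecewise-linear x-t graph the path length is Σ|Δx|.
0–4 s: |Δx| = |6 − 2| = 4 cm
4–8 s: |Δx| = |-1 − 6| = 7 cm
8–10 s: |Δx| = |-5 − -1| = 4 cm
10–12 s: |Δx| = |8 − -5| = 13 cm
12–15 s: |Δx| = |-8 − 8| = 16 cm
Total path = 44 cm; average speed = 44/15 = 44/15 cm/s.

44/15 cm/s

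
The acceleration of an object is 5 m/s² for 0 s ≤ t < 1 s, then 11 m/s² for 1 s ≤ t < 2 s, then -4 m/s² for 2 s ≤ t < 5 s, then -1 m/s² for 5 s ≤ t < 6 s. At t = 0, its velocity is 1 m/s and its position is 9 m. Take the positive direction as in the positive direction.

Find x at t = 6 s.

61.5 m

On each constant-a segment, Δv = aΔt and Δx = v₀Δt + ½aΔt²; chain segment to segment.
0–1 s: v starts 1 m/s; Δx = 1·1 + ½·5·1² = 3.5 m; v ends 6 m/s.
1–2 s: v starts 6 m/s; Δx = 6·1 + ½·11·1² = 11.5 m; v ends 17 m/s.
2–5 s: v starts 17 m/s; Δx = 17·3 + ½·-4·3² = 33 m; v ends 5 m/s.
5–6 s: v starts 5 m/s; Δx = 5·1 + ½·-1·1² = 4.5 m; v ends 4 m/s.
x(6) = 9 + Σ Δx = 61.5 m.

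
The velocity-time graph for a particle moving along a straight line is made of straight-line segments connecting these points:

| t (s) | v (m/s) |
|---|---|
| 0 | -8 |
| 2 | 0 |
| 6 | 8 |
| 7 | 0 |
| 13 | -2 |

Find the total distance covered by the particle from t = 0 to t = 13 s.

34 m

Total distance travelled is ∫|v| dt — sum the magnitudes of each area piece.
0–2 s: |½(-8 + 0)(2)| = 8 m
2–6 s: |½(0 + 8)(4)| = 16 m
6–7 s: |½(8 + 0)(1)| = 4 m
7–13 s: |½(0 + -2)(6)| = 6 m
Total distance = 34 m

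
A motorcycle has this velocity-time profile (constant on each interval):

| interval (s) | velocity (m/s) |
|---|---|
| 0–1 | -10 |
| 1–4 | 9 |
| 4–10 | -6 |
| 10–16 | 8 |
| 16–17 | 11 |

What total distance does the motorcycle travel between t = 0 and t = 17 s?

132 m

Distance (not displacement) is the total path length: add the absolute areas under v-t.
0–1 s: |-10| × 1 = 10 m
1–4 s: |9| × 3 = 27 m
4–10 s: |-6| × 6 = 36 m
10–16 s: |8| × 6 = 48 m
16–17 s: |11| × 1 = 11 m
Total distance = 132 m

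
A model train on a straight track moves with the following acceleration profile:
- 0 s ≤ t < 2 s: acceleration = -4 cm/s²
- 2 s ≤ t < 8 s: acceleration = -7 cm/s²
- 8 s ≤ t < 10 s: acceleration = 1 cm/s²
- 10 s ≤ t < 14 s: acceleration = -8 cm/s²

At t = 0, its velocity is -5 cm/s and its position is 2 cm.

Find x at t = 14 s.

-604 cm

On each constant-a segment, Δv = aΔt and Δx = v₀Δt + ½aΔt²; chain segment to segment.
0–2 s: v starts -5 cm/s; Δx = -5·2 + ½·-4·2² = -18 cm; v ends -13 cm/s.
2–8 s: v starts -13 cm/s; Δx = -13·6 + ½·-7·6² = -204 cm; v ends -55 cm/s.
8–10 s: v starts -55 cm/s; Δx = -55·2 + ½·1·2² = -108 cm; v ends -53 cm/s.
10–14 s: v starts -53 cm/s; Δx = -53·4 + ½·-8·4² = -276 cm; v ends -85 cm/s.
x(14) = 2 + Σ Δx = -604 cm.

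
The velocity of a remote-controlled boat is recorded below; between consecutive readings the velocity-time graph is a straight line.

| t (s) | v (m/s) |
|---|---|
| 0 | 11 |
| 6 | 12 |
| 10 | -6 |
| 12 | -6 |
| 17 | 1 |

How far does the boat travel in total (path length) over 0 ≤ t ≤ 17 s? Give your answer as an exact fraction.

Distance (not displacement) is the total path length: add the absolute areas under v-t.
0–6 s: |½(11 + 12)(6)| = 69 m
6–10 s: v = 0 at t = 26/3 s; triangle areas 16 + 4 = 20 m
10–12 s: |-6| × 2 = 12 m
12–17 s: v = 0 at t = 114/7 s; triangle areas 90/7 + 5/14 = 185/14 m
Total distance = 1599/14 m

1599/14 m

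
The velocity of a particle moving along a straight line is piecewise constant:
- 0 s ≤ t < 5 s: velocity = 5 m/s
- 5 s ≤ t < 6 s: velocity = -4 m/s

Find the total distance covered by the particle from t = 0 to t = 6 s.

29 m

Distance (not displacement) is the total path length: add the absolute areas under v-t.
0–5 s: |5| × 5 = 25 m
5–6 s: |-4| × 1 = 4 m
Total distance = 29 m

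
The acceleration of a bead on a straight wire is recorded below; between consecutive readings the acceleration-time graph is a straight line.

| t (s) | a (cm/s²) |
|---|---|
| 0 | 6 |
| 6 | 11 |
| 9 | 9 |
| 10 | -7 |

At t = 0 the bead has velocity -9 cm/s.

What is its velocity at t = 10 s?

73 cm/s

Δv equals the area under the a-t graph; then v = v₀ + Δv.
0–6 s: ½(6 + 11)(6) = 51 cm/s
6–9 s: ½(11 + 9)(3) = 30 cm/s
9–10 s: ½(9 + -7)(1) = 1 cm/s
Δv = 82 cm/s, so v(10) = -9 + (82) = 73 cm/s.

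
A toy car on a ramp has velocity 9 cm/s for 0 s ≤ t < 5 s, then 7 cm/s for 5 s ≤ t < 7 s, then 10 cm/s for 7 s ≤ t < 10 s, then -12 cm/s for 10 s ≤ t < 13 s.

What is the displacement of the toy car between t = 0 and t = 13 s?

53 cm

Net displacement equals the area under the velocity-time graph (areas below the axis count negative).
0–5 s: 9 × 5 = 45 cm
5–7 s: 7 × 2 = 14 cm
7–10 s: 10 × 3 = 30 cm
10–13 s: -12 × 3 = -36 cm
Net displacement = 53 cm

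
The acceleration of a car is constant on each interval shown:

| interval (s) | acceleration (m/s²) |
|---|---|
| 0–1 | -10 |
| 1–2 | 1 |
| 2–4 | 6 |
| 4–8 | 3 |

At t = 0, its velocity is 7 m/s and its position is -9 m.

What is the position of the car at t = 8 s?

On each constant-a segment, Δv = aΔt and Δx = v₀Δt + ½aΔt²; chain segment to segment.
0–1 s: v starts 7 m/s; Δx = 7·1 + ½·-10·1² = 2 m; v ends -3 m/s.
1–2 s: v starts -3 m/s; Δx = -3·1 + ½·1·1² = -2.5 m; v ends -2 m/s.
2–4 s: v starts -2 m/s; Δx = -2·2 + ½·6·2² = 8 m; v ends 10 m/s.
4–8 s: v starts 10 m/s; Δx = 10·4 + ½·3·4² = 64 m; v ends 22 m/s.
x(8) = -9 + Σ Δx = 62.5 m.

62.5 m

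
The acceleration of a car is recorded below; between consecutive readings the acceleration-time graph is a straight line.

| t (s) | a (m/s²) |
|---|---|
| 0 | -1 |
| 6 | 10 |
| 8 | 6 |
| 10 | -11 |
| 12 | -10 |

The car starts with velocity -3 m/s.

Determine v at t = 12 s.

14 m/s

Δv equals the area under the a-t graph; then v = v₀ + Δv.
0–6 s: ½(-1 + 10)(6) = 27 m/s
6–8 s: ½(10 + 6)(2) = 16 m/s
8–10 s: ½(6 + -11)(2) = -5 m/s
10–12 s: ½(-11 + -10)(2) = -21 m/s
Δv = 17 m/s, so v(12) = -3 + (17) = 14 m/s.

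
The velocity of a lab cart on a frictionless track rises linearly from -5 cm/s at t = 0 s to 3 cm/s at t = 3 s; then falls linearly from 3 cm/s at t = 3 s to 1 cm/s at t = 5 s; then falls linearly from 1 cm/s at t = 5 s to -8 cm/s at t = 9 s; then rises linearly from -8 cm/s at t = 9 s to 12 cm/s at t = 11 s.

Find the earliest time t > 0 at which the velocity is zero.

v changes sign on 0–3 s (from -5 to 3); the graph is linear there, so v = 0 at t = 0 + (5)·(3 − 0)/(3 − -5) = 1.875 s.

t = 1.875 s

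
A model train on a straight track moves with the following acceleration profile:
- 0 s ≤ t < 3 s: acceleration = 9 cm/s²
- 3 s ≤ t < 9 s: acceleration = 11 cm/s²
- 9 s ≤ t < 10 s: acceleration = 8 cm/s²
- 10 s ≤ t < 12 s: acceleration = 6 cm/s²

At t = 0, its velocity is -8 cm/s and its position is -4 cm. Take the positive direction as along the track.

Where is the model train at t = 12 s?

611.5 cm

On each constant-a segment, Δv = aΔt and Δx = v₀Δt + ½aΔt²; chain segment to segment.
0–3 s: v starts -8 cm/s; Δx = -8·3 + ½·9·3² = 16.5 cm; v ends 19 cm/s.
3–9 s: v starts 19 cm/s; Δx = 19·6 + ½·11·6² = 312 cm; v ends 85 cm/s.
9–10 s: v starts 85 cm/s; Δx = 85·1 + ½·8·1² = 89 cm; v ends 93 cm/s.
10–12 s: v starts 93 cm/s; Δx = 93·2 + ½·6·2² = 198 cm; v ends 105 cm/s.
x(12) = -4 + Σ Δx = 611.5 cm.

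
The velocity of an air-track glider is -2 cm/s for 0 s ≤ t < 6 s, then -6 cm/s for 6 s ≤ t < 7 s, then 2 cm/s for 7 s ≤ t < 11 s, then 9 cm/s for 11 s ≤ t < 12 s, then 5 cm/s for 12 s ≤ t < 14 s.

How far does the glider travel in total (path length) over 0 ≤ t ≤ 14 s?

45 cm

Distance (not displacement) is the total path length: add the absolute areas under v-t.
0–6 s: |-2| × 6 = 12 cm
6–7 s: |-6| × 1 = 6 cm
7–11 s: |2| × 4 = 8 cm
11–12 s: |9| × 1 = 9 cm
12–14 s: |5| × 2 = 10 cm
Total distance = 45 cm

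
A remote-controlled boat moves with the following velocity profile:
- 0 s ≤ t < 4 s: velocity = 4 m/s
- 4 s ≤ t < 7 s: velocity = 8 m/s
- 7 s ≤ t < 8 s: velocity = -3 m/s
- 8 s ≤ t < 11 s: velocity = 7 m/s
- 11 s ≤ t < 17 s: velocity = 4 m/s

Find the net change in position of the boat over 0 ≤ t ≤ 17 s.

Net displacement equals the area under the velocity-time graph (areas below the axis count negative).
0–4 s: 4 × 4 = 16 m
4–7 s: 8 × 3 = 24 m
7–8 s: -3 × 1 = -3 m
8–11 s: 7 × 3 = 21 m
11–17 s: 4 × 6 = 24 m
Net displacement = 82 m

82 m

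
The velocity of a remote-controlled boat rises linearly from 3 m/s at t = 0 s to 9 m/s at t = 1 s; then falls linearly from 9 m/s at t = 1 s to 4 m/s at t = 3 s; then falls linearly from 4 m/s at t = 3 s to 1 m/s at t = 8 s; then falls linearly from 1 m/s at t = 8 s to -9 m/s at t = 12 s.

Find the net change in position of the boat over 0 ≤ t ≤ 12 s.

15.5 m

Net displacement equals the area under the velocity-time graph (areas below the axis count negative).
0–1 s: ½(3 + 9)(1) = 6 m
1–3 s: ½(9 + 4)(2) = 13 m
3–8 s: ½(4 + 1)(5) = 12.5 m
8–12 s: ½(1 + -9)(4) = -16 m
Net displacement = 15.5 m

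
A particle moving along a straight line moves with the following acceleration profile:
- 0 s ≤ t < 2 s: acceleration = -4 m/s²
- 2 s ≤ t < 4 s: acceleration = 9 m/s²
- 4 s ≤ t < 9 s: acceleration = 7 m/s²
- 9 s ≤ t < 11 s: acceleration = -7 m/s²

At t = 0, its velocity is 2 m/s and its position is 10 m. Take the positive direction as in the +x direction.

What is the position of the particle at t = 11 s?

On each constant-a segment, Δv = aΔt and Δx = v₀Δt + ½aΔt²; chain segment to segment.
0–2 s: v starts 2 m/s; Δx = 2·2 + ½·-4·2² = -4 m; v ends -6 m/s.
2–4 s: v starts -6 m/s; Δx = -6·2 + ½·9·2² = 6 m; v ends 12 m/s.
4–9 s: v starts 12 m/s; Δx = 12·5 + ½·7·5² = 147.5 m; v ends 47 m/s.
9–11 s: v starts 47 m/s; Δx = 47·2 + ½·-7·2² = 80 m; v ends 33 m/s.
x(11) = 10 + Σ Δx = 239.5 m.

239.5 m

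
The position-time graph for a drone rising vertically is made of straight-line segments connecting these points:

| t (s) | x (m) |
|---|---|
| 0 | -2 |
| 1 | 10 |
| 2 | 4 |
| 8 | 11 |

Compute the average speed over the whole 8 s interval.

3.125 m/s

Average speed = (total path length)/(elapsed time); on a piecewise-linear x-t graph the path length is Σ|Δx|.
0–1 s: |Δx| = |10 − -2| = 12 m
1–2 s: |Δx| = |4 − 10| = 6 m
2–8 s: |Δx| = |11 − 4| = 7 m
Total path = 25 m; average speed = 25/8 = 3.125 m/s.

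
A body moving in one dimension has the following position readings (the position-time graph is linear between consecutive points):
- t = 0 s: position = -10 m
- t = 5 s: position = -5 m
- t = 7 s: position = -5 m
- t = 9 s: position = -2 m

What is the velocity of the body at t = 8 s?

1.5 m/s

Velocity is the slope of the x-t graph on 7–9 s: (-2 − -5)/(9 − 7) = 1.5 m/s.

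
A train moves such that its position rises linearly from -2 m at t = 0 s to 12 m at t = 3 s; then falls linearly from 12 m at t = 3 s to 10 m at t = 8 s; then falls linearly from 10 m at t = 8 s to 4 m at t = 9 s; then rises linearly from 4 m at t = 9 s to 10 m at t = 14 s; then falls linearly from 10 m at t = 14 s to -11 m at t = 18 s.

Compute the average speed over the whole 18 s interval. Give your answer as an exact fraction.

Average speed = (total path length)/(elapsed time); on a piecewise-linear x-t graph the path length is Σ|Δx|.
0–3 s: |Δx| = |12 − -2| = 14 m
3–8 s: |Δx| = |10 − 12| = 2 m
8–9 s: |Δx| = |4 − 10| = 6 m
9–14 s: |Δx| = |10 − 4| = 6 m
14–18 s: |Δx| = |-11 − 10| = 21 m
Total path = 49 m; average speed = 49/18 = 49/18 m/s.

49/18 m/s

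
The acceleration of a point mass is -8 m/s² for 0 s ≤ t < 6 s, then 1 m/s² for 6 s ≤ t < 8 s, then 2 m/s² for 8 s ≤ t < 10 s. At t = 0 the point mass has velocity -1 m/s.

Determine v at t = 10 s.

-43 m/s

Δv equals the area under the a-t graph; then v = v₀ + Δv.
0–6 s: -8 × 6 = -48 m/s
6–8 s: 1 × 2 = 2 m/s
8–10 s: 2 × 2 = 4 m/s
Δv = -42 m/s, so v(10) = -1 + (-42) = -43 m/s.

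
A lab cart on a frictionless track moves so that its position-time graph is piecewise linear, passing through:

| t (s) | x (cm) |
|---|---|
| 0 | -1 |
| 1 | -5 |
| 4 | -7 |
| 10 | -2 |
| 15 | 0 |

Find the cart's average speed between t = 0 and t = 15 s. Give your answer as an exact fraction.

Average speed = (total path length)/(elapsed time); on a piecewise-linear x-t graph the path length is Σ|Δx|.
0–1 s: |Δx| = |-5 − -1| = 4 cm
1–4 s: |Δx| = |-7 − -5| = 2 cm
4–10 s: |Δx| = |-2 − -7| = 5 cm
10–15 s: |Δx| = |0 − -2| = 2 cm
Total path = 13 cm; average speed = 13/15 = 13/15 cm/s.

13/15 cm/s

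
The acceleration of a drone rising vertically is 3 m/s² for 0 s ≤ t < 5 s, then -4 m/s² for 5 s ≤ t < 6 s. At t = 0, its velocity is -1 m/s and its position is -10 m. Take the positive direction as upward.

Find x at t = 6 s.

34.5 m

On each constant-a segment, Δv = aΔt and Δx = v₀Δt + ½aΔt²; chain segment to segment.
0–5 s: v starts -1 m/s; Δx = -1·5 + ½·3·5² = 32.5 m; v ends 14 m/s.
5–6 s: v starts 14 m/s; Δx = 14·1 + ½·-4·1² = 12 m; v ends 10 m/s.
x(6) = -10 + Σ Δx = 34.5 m.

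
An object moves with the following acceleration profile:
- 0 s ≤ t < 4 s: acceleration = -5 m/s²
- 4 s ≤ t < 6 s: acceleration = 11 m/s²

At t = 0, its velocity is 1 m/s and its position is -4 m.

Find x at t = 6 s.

On each constant-a segment, Δv = aΔt and Δx = v₀Δt + ½aΔt²; chain segment to segment.
0–4 s: v starts 1 m/s; Δx = 1·4 + ½·-5·4² = -36 m; v ends -19 m/s.
4–6 s: v starts -19 m/s; Δx = -19·2 + ½·11·2² = -16 m; v ends 3 m/s.
x(6) = -4 + Σ Δx = -56 m.

-56 m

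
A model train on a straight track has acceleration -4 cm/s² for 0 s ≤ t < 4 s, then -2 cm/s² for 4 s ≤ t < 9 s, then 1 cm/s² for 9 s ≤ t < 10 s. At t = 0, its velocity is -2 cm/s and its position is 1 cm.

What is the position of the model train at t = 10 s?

-181.5 cm

On each constant-a segment, Δv = aΔt and Δx = v₀Δt + ½aΔt²; chain segment to segment.
0–4 s: v starts -2 cm/s; Δx = -2·4 + ½·-4·4² = -40 cm; v ends -18 cm/s.
4–9 s: v starts -18 cm/s; Δx = -18·5 + ½·-2·5² = -115 cm; v ends -28 cm/s.
9–10 s: v starts -28 cm/s; Δx = -28·1 + ½·1·1² = -27.5 cm; v ends -27 cm/s.
x(10) = 1 + Σ Δx = -181.5 cm.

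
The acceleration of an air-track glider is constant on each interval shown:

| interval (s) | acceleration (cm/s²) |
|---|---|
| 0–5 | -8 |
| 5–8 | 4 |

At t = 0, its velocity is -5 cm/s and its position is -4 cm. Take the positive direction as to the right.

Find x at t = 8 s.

On each constant-a segment, Δv = aΔt and Δx = v₀Δt + ½aΔt²; chain segment to segment.
0–5 s: v starts -5 cm/s; Δx = -5·5 + ½·-8·5² = -125 cm; v ends -45 cm/s.
5–8 s: v starts -45 cm/s; Δx = -45·3 + ½·4·3² = -117 cm; v ends -33 cm/s.
x(8) = -4 + Σ Δx = -246 cm.

-246 cm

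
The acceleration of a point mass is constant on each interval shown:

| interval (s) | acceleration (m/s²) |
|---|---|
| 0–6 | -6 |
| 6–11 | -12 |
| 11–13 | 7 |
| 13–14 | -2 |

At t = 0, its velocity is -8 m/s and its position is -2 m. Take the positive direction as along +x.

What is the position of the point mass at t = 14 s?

On each constant-a segment, Δv = aΔt and Δx = v₀Δt + ½aΔt²; chain segment to segment.
0–6 s: v starts -8 m/s; Δx = -8·6 + ½·-6·6² = -156 m; v ends -44 m/s.
6–11 s: v starts -44 m/s; Δx = -44·5 + ½·-12·5² = -370 m; v ends -104 m/s.
11–13 s: v starts -104 m/s; Δx = -104·2 + ½·7·2² = -194 m; v ends -90 m/s.
13–14 s: v starts -90 m/s; Δx = -90·1 + ½·-2·1² = -91 m; v ends -92 m/s.
x(14) = -2 + Σ Δx = -813 m.

-813 m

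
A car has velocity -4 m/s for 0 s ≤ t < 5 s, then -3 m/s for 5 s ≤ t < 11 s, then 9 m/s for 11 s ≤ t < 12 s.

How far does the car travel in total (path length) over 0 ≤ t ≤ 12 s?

47 m

Distance (not displacement) is the total path length: add the absolute areas under v-t.
0–5 s: |-4| × 5 = 20 m
5–11 s: |-3| × 6 = 18 m
11–12 s: |9| × 1 = 9 m
Total distance = 47 m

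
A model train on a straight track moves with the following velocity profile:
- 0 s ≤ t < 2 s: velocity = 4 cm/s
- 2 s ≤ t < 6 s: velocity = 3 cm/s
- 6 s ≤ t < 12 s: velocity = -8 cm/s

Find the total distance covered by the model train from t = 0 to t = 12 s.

68 cm

Distance (not displacement) is the total path length: add the absolute areas under v-t.
0–2 s: |4| × 2 = 8 cm
2–6 s: |3| × 4 = 12 cm
6–12 s: |-8| × 6 = 48 cm
Total distance = 68 cm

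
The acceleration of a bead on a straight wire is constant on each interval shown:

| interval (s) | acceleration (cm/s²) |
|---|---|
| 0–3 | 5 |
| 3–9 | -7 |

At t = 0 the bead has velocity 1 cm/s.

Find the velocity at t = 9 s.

-26 cm/s

Δv equals the area under the a-t graph; then v = v₀ + Δv.
0–3 s: 5 × 3 = 15 cm/s
3–9 s: -7 × 6 = -42 cm/s
Δv = -27 cm/s, so v(9) = 1 + (-27) = -26 cm/s.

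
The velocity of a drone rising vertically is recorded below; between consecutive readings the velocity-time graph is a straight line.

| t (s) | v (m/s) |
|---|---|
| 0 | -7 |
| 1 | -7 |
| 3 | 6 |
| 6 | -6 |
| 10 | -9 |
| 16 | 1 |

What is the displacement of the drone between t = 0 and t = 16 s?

-62 m

Displacement is the signed area under the v-t curve.
0–1 s: -7 × 1 = -7 m
1–3 s: ½(-7 + 6)(2) = -1 m
3–6 s: ½(6 + -6)(3) = 0 m
6–10 s: ½(-6 + -9)(4) = -30 m
10–16 s: ½(-9 + 1)(6) = -24 m
Net displacement = -62 m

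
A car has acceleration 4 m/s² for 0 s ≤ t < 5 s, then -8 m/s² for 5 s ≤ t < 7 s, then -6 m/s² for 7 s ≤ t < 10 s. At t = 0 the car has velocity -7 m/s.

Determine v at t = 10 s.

-21 m/s

Δv equals the area under the a-t graph; then v = v₀ + Δv.
0–5 s: 4 × 5 = 20 m/s
5–7 s: -8 × 2 = -16 m/s
7–10 s: -6 × 3 = -18 m/s
Δv = -14 m/s, so v(10) = -7 + (-14) = -21 m/s.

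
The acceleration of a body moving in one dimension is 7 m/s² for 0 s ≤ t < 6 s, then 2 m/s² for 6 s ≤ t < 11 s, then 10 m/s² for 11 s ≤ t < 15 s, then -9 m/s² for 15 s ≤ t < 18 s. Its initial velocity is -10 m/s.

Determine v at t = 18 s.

Δv equals the area under the a-t graph; then v = v₀ + Δv.
0–6 s: 7 × 6 = 42 m/s
6–11 s: 2 × 5 = 10 m/s
11–15 s: 10 × 4 = 40 m/s
15–18 s: -9 × 3 = -27 m/s
Δv = 65 m/s, so v(18) = -10 + (65) = 55 m/s.

55 m/s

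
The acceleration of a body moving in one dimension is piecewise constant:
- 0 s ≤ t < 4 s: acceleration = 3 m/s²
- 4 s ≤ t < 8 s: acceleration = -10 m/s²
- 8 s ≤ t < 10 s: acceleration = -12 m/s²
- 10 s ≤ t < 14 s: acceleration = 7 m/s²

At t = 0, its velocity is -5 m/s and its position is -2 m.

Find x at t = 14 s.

On each constant-a segment, Δv = aΔt and Δx = v₀Δt + ½aΔt²; chain segment to segment.
0–4 s: v starts -5 m/s; Δx = -5·4 + ½·3·4² = 4 m; v ends 7 m/s.
4–8 s: v starts 7 m/s; Δx = 7·4 + ½·-10·4² = -52 m; v ends -33 m/s.
8–10 s: v starts -33 m/s; Δx = -33·2 + ½·-12·2² = -90 m; v ends -57 m/s.
10–14 s: v starts -57 m/s; Δx = -57·4 + ½·7·4² = -172 m; v ends -29 m/s.
x(14) = -2 + Σ Δx = -312 m.

-312 m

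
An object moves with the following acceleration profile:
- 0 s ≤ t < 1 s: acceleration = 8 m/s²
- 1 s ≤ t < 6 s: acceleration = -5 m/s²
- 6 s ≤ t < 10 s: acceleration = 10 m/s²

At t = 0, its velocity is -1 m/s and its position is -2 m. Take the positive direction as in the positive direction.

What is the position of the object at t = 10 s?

-18.5 m

On each constant-a segment, Δv = aΔt and Δx = v₀Δt + ½aΔt²; chain segment to segment.
0–1 s: v starts -1 m/s; Δx = -1·1 + ½·8·1² = 3 m; v ends 7 m/s.
1–6 s: v starts 7 m/s; Δx = 7·5 + ½·-5·5² = -27.5 m; v ends -18 m/s.
6–10 s: v starts -18 m/s; Δx = -18·4 + ½·10·4² = 8 m; v ends 22 m/s.
x(10) = -2 + Σ Δx = -18.5 m.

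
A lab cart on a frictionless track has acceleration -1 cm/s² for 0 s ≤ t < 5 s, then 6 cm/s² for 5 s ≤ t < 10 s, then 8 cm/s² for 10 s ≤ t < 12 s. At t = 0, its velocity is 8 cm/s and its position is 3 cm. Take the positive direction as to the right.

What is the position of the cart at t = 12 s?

On each constant-a segment, Δv = aΔt and Δx = v₀Δt + ½aΔt²; chain segment to segment.
0–5 s: v starts 8 cm/s; Δx = 8·5 + ½·-1·5² = 27.5 cm; v ends 3 cm/s.
5–10 s: v starts 3 cm/s; Δx = 3·5 + ½·6·5² = 90 cm; v ends 33 cm/s.
10–12 s: v starts 33 cm/s; Δx = 33·2 + ½·8·2² = 82 cm; v ends 49 cm/s.
x(12) = 3 + Σ Δx = 202.5 cm.

202.5 cm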